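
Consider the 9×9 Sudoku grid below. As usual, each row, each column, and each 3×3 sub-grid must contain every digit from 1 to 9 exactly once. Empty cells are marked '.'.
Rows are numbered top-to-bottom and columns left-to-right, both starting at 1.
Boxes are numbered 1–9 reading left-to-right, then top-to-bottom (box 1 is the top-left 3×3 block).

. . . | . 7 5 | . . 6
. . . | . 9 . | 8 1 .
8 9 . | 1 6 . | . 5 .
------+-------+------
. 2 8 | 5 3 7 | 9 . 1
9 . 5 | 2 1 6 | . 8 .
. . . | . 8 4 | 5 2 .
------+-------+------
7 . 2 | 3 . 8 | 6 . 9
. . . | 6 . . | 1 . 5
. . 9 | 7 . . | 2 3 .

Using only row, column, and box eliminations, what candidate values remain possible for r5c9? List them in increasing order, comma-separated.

Row 5 already contains {1, 2, 5, 6, 8, 9}.
Column 9 already contains {1, 5, 6, 9}.
Its 3×3 block (box 6) already contains {1, 2, 5, 8, 9}.
Removing those from 1–9 leaves {3, 4, 7} as the candidates for r5c9.

3,4,7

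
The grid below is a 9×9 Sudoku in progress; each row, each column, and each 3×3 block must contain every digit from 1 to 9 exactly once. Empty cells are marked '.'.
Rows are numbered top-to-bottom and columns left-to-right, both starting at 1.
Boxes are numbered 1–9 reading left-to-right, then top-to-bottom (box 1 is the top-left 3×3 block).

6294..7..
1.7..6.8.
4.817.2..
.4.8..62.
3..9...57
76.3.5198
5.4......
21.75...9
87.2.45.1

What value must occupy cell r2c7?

9

Cell r2c7 itself could take any of {3, 4, 9} by direct elimination.
Consider where 9 can go in box 3.
r1c8 is out (row 1 already has a 9).
r1c9 is out (row 1 already has a 9).
r2c9 is out (column 9 already has a 9).
r3c8 is out (column 8 already has a 9).
r3c9 is out (column 9 already has a 9).
So the only cell in box 3 that can hold 9 is r2c7.
Therefore r2c7 = 9.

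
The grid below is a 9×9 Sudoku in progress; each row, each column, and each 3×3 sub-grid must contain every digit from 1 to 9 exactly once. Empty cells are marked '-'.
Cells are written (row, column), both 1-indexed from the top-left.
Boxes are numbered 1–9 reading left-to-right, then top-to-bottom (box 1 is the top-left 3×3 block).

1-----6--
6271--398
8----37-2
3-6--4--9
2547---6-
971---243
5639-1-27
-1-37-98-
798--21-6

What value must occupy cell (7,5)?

8

Cell (7,5) itself could take any of {4, 8} by direct elimination.
Consider where 8 can go in row 7.
(7,7) is out (box 9 already has a 8).
So the only cell in row 7 that can hold 8 is (7,5).
Therefore (7,5) = 8.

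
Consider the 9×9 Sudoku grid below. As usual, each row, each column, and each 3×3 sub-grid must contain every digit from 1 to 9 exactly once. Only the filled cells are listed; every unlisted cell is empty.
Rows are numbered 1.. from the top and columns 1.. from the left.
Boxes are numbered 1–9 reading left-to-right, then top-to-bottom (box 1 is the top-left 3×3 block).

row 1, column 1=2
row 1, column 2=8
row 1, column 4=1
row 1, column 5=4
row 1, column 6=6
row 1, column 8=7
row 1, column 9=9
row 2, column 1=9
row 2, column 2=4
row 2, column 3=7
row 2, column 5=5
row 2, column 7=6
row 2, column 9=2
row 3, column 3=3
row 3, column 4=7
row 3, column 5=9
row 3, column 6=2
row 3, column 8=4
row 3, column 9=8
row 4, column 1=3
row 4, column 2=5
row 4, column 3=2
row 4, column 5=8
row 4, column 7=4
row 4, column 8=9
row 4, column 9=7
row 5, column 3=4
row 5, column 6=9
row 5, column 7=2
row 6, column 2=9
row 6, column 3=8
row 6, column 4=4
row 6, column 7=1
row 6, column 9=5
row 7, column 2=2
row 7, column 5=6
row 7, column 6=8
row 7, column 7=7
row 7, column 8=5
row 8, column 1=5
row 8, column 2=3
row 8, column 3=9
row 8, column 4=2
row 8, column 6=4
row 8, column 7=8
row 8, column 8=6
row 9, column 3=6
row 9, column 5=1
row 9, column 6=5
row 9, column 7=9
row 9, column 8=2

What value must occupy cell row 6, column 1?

6

Cell row 6, column 1 itself could take any of {6, 7} by direct elimination.
Consider where 6 can go in row 6.
row 6, column 5 is out (column 5 already has a 6).
row 6, column 6 is out (column 6 already has a 6).
row 6, column 8 is out (column 8 already has a 6).
So the only cell in row 6 that can hold 6 is row 6, column 1.
Therefore row 6, column 1 = 6.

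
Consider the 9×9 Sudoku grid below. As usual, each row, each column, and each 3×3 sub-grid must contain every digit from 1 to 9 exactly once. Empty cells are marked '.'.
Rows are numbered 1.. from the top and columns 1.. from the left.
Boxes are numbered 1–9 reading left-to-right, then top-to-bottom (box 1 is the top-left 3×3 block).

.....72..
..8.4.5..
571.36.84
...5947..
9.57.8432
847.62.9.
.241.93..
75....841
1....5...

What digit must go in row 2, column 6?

Row 2 already contains {4, 5, 8}.
Column 6 already contains {2, 4, 5, 6, 7, 8, 9}.
Its 3×3 block (box 2) already contains {3, 4, 6, 7}.
The only value from 1–9 not eliminated is 1, so row 2, column 6 = 1.

1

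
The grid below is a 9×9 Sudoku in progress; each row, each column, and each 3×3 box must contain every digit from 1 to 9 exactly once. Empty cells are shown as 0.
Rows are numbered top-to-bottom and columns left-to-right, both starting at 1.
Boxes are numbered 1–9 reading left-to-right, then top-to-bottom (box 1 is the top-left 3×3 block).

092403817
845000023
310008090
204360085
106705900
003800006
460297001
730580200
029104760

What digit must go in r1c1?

Row 1 already contains {1, 2, 3, 4, 7, 8, 9}.
Column 1 already contains {1, 2, 3, 4, 7, 8}.
Its 3×3 block (box 1) already contains {1, 2, 3, 4, 5, 8, 9}.
The only value from 1–9 not eliminated is 6, so r1c1 = 6.

6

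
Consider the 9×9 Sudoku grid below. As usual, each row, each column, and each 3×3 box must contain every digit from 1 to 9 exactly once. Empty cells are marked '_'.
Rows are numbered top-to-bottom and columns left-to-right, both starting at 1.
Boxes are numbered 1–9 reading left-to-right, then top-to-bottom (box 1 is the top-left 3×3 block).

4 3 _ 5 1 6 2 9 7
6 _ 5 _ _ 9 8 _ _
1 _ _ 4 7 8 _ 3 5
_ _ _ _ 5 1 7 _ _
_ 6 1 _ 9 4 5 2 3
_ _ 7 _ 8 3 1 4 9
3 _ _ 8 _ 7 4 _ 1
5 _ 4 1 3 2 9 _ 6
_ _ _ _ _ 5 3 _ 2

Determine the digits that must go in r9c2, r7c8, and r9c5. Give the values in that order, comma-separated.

1,5,4

For r9c2:
  Consider where 1 can go in column 2.
  r2c2 is out (box 1 already has a 1). r3c2 is out (row 3 already has a 1). r4c2 is out (row 4 already has a 1). r6c2 is out (row 6 already has a 1). The remaining empty cells in column 2 are similarly blocked.
  So the only cell in column 2 that can hold 1 is r9c2.
  So r9c2 = 1.
For r7c8:
  Row 7 already contains {1, 3, 4, 7, 8}.
  Column 8 already contains {2, 3, 4, 9}.
  Its 3×3 block (box 9) already contains {1, 2, 3, 4, 6, 9}.
  The only value from 1–9 not eliminated is 5, so r7c8 = 5.
For r9c5:
  Consider where 4 can go in box 8.
  r7c5 is out (row 7 already has a 4).
  r9c4 is out (column 4 already has a 4).
  So the only cell in box 8 that can hold 4 is r9c5.
  So r9c5 = 4.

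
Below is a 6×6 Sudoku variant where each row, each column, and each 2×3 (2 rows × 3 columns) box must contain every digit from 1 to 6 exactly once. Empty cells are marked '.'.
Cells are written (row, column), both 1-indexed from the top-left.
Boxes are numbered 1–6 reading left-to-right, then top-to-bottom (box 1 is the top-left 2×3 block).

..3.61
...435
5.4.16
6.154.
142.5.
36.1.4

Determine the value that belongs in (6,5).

2

Row 6 already contains {1, 3, 4, 6}.
Column 5 already contains {1, 3, 4, 5, 6}.
Its 2×3 block (box 6) already contains {1, 4, 5}.
The only value from 1–6 not eliminated is 2, so (6,5) = 2.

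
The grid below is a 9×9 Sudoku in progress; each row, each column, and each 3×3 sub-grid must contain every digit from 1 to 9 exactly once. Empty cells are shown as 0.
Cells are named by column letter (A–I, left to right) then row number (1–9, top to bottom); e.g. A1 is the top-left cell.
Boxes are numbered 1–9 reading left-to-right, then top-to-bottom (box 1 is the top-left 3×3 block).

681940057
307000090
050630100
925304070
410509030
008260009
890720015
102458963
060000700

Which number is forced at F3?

7

Cell F3 itself could take any of {2, 7} by direct elimination.
Consider where 7 can go in box 2.
F1 is out (row 1 already has a 7).
D2 is out (row 2 already has a 7).
E2 is out (row 2 already has a 7).
F2 is out (row 2 already has a 7).
So the only cell in box 2 that can hold 7 is F3.
Therefore F3 = 7.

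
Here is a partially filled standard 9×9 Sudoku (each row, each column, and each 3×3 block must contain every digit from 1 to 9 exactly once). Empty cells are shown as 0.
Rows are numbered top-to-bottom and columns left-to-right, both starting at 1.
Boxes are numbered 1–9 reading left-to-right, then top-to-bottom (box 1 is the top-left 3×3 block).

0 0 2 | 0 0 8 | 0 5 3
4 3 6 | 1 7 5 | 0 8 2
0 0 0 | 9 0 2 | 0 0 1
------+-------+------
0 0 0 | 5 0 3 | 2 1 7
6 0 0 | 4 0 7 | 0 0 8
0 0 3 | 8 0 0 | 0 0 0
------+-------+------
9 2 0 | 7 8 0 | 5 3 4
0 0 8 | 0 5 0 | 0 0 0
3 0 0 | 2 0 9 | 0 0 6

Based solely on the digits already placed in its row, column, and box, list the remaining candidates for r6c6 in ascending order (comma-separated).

1,6

Row 6 already contains {3, 8}.
Column 6 already contains {2, 3, 5, 7, 8, 9}.
Its 3×3 block (box 5) already contains {3, 4, 5, 7, 8}.
Removing those from 1–9 leaves {1, 6} as the candidates for r6c6.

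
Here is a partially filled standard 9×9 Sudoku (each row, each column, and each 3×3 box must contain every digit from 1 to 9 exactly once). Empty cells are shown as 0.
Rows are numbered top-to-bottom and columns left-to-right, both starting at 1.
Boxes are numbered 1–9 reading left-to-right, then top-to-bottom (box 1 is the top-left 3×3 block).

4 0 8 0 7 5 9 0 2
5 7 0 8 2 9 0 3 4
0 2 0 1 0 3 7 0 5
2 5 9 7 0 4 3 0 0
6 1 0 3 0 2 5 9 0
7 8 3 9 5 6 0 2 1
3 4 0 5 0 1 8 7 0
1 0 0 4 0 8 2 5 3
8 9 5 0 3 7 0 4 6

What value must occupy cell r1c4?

Row 1 already contains {2, 4, 5, 7, 8, 9}.
Column 4 already contains {1, 3, 4, 5, 7, 8, 9}.
Its 3×3 block (box 2) already contains {1, 2, 3, 5, 7, 8, 9}.
The only value from 1–9 not eliminated is 6, so r1c4 = 6.

6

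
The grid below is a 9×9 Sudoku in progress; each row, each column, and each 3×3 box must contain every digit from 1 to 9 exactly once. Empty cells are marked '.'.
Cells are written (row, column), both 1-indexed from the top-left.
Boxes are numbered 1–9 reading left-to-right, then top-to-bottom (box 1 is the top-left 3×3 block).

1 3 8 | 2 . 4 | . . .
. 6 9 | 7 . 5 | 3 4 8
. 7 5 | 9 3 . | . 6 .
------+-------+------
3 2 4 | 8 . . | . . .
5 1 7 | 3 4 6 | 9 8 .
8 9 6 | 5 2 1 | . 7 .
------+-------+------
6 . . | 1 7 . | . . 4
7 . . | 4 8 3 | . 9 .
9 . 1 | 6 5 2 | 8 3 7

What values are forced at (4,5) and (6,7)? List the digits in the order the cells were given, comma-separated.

9,4

For (4,5):
  Row 4 already contains {2, 3, 4, 8}.
  Column 5 already contains {2, 3, 4, 5, 7, 8}.
  Its 3×3 block (box 5) already contains {1, 2, 3, 4, 5, 6, 8}.
  The only value from 1–9 not eliminated is 9, so (4,5) = 9.
For (6,7):
  Row 6 already contains {1, 2, 5, 6, 7, 8, 9}.
  Column 7 already contains {3, 8, 9}.
  Its 3×3 block (box 6) already contains {7, 8, 9}.
  The only value from 1–9 not eliminated is 4, so (6,7) = 4.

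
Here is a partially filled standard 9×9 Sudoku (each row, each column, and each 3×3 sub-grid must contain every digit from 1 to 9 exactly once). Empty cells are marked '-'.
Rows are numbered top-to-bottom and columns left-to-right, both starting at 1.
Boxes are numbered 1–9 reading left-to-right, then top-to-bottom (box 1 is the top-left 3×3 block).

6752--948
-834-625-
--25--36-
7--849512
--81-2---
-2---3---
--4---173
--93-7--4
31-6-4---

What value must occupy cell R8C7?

Cell R8C7 itself could take any of {6, 8} by direct elimination.
Consider where 6 can go in box 9.
R8C8 is out (column 8 already has a 6).
R9C7 is out (row 9 already has a 6).
R9C8 is out (row 9 already has a 6).
R9C9 is out (row 9 already has a 6).
So the only cell in box 9 that can hold 6 is R8C7.
Therefore R8C7 = 6.

6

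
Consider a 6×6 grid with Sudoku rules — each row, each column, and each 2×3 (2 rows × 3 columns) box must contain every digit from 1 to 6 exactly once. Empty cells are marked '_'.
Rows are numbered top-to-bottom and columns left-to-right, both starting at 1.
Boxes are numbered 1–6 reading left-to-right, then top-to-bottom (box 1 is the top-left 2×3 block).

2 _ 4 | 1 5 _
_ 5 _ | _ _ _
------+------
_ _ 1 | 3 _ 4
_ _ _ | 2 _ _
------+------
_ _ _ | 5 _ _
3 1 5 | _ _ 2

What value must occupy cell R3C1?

5

Cell R3C1 itself could take any of {5, 6} by direct elimination.
Consider where 5 can go in row 3.
R3C2 is out (column 2 already has a 5).
R3C5 is out (column 5 already has a 5).
So the only cell in row 3 that can hold 5 is R3C1.
Therefore R3C1 = 5.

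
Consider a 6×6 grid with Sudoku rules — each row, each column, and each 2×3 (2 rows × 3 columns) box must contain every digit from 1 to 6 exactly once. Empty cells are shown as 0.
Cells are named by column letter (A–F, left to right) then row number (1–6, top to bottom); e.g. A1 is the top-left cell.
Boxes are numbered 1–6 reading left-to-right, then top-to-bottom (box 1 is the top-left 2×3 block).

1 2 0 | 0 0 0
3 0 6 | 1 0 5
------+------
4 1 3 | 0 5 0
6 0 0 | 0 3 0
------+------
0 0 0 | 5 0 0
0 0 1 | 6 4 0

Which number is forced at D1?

Cell D1 itself could take any of {3, 4} by direct elimination.
Consider where 3 can go in column D.
D3 is out (row 3 already has a 3).
D4 is out (row 4 already has a 3).
So the only cell in column D that can hold 3 is D1.
Therefore D1 = 3.

3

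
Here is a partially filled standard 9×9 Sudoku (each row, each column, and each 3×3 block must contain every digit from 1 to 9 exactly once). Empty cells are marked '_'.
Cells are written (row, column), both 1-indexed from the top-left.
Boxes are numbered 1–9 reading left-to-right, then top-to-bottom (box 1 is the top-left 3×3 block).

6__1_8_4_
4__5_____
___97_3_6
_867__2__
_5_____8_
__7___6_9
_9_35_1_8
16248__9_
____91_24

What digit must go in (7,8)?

Cell (7,8) itself could take any of {6, 7} by direct elimination.
Consider where 6 can go in box 9.
(8,7) is out (row 8 already has a 6).
(8,9) is out (row 8 already has a 6).
(9,7) is out (column 7 already has a 6).
So the only cell in box 9 that can hold 6 is (7,8).
Therefore (7,8) = 6.

6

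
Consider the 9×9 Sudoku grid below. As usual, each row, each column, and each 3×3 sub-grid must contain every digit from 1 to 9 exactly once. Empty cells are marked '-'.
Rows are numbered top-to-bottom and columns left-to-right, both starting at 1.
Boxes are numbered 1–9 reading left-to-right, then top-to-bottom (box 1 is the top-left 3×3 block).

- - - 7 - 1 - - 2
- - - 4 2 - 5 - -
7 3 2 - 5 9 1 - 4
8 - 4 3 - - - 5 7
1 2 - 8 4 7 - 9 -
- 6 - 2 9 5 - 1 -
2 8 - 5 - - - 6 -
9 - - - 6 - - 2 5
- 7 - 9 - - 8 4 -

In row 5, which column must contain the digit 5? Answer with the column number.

Consider where 5 can go in row 5.
r5c7 is out (column 7 already has a 5).
r5c9 is out (column 9 already has a 5).
So the only cell in row 5 that can hold 5 is r5c3.
That is column 3.

3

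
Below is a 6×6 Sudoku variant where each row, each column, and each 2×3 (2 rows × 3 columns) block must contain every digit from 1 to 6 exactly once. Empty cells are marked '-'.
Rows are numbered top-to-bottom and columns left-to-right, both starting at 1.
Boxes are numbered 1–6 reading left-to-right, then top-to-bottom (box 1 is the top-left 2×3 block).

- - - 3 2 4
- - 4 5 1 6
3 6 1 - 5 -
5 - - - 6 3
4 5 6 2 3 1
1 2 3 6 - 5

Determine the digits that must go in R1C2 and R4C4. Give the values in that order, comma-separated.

1,1

For R1C2:
  Row 1 already contains {2, 3, 4}.
  Column 2 already contains {2, 5, 6}.
  Its 2×3 block (box 1) already contains {4}.
  The only value from 1–6 not eliminated is 1, so R1C2 = 1.
For R4C4:
  Consider where 1 can go in box 4.
  R3C4 is out (row 3 already has a 1).
  R3C6 is out (row 3 already has a 1).
  So the only cell in box 4 that can hold 1 is R4C4.
  So R4C4 = 1.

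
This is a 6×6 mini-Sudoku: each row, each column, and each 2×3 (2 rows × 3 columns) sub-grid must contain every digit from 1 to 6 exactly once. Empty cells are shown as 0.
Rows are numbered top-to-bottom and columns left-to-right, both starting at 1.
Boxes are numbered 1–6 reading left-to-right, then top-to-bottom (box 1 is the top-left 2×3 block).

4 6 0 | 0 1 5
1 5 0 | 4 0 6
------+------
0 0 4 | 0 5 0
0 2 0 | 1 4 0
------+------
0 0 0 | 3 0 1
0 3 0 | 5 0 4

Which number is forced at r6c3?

1

Cell r6c3 itself could take any of {1, 2, 6} by direct elimination.
Consider where 1 can go in column 3.
r1c3 is out (row 1 already has a 1).
r2c3 is out (row 2 already has a 1).
r4c3 is out (row 4 already has a 1).
r5c3 is out (row 5 already has a 1).
So the only cell in column 3 that can hold 1 is r6c3.
Therefore r6c3 = 1.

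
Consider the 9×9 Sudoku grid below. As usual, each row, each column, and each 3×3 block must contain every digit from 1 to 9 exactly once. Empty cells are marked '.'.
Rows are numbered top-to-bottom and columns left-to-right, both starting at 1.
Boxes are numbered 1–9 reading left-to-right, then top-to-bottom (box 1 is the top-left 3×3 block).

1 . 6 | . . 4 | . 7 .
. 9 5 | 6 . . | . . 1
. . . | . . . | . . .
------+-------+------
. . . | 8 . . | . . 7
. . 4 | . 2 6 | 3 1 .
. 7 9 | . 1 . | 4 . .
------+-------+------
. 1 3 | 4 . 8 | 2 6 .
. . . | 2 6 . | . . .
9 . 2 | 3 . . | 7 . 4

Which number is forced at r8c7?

1

Cell r8c7 itself could take any of {1, 5, 8, 9} by direct elimination.
Consider where 1 can go in column 7.
r1c7 is out (row 1 already has a 1).
r2c7 is out (row 2 already has a 1).
r3c7 is out (box 3 already has a 1).
r4c7 is out (box 6 already has a 1).
So the only cell in column 7 that can hold 1 is r8c7.
Therefore r8c7 = 1.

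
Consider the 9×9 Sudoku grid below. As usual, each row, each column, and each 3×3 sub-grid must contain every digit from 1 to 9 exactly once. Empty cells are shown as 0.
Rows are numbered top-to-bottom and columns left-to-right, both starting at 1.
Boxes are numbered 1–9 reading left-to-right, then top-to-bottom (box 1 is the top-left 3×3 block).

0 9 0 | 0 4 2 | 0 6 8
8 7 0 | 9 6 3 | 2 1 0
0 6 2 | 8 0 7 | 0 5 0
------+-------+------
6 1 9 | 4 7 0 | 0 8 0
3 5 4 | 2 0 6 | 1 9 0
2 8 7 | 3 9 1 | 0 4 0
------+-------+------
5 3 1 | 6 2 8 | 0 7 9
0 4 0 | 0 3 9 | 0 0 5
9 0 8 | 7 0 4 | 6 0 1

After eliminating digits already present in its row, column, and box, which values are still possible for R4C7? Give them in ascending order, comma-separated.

Row 4 already contains {1, 4, 6, 7, 8, 9}.
Column 7 already contains {1, 2, 6}.
Its 3×3 block (box 6) already contains {1, 4, 8, 9}.
Removing those from 1–9 leaves {3, 5} as the candidates for R4C7.

3,5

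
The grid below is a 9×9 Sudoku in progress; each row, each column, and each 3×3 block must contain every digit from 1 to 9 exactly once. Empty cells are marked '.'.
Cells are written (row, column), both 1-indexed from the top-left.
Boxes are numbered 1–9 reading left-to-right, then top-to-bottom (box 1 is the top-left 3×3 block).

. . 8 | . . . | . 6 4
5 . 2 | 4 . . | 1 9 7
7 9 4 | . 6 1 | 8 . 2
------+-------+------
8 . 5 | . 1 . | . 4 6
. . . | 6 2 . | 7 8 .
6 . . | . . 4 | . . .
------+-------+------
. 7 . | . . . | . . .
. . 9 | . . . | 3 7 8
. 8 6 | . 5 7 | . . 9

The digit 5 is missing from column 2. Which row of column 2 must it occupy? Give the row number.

Consider where 5 can go in column 2.
(1,2) is out (box 1 already has a 5).
(2,2) is out (row 2 already has a 5).
(4,2) is out (row 4 already has a 5).
(5,2) is out (box 4 already has a 5).
(6,2) is out (box 4 already has a 5).
So the only cell in column 2 that can hold 5 is (8,2).
That is row 8.

8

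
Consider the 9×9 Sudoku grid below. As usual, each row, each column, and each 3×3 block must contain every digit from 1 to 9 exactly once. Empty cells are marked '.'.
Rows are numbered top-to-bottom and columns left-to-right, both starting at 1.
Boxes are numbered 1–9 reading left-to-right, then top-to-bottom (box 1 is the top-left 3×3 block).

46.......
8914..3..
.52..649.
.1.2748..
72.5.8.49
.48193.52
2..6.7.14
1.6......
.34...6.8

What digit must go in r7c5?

Cell r7c5 itself could take any of {3, 5, 8} by direct elimination.
Consider where 3 can go in row 7.
r7c2 is out (column 2 already has a 3).
r7c3 is out (box 7 already has a 3).
r7c7 is out (column 7 already has a 3).
So the only cell in row 7 that can hold 3 is r7c5.
Therefore r7c5 = 3.

3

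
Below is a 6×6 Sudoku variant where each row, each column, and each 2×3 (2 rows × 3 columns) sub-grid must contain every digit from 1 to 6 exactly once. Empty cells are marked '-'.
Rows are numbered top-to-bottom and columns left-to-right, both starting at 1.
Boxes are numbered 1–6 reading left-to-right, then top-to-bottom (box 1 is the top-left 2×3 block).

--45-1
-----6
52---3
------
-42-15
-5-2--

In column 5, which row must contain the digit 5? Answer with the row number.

4

Consider where 5 can go in column 5.
r1c5 is out (row 1 already has a 5).
r2c5 is out (box 2 already has a 5).
r3c5 is out (row 3 already has a 5).
r6c5 is out (row 6 already has a 5).
So the only cell in column 5 that can hold 5 is r4c5.
That is row 4.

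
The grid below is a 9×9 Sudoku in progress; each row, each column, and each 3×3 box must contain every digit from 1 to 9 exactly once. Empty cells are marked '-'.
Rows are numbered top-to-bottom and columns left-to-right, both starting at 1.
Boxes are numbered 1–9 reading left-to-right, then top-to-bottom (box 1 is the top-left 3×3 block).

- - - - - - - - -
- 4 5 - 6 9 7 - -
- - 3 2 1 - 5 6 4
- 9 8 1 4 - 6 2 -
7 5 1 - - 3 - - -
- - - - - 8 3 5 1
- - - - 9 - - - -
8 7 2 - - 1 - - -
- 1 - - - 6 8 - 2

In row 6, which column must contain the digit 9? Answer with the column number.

Consider where 9 can go in row 6.
R6C1 is out (box 4 already has a 9).
R6C2 is out (column 2 already has a 9).
R6C3 is out (box 4 already has a 9).
R6C5 is out (column 5 already has a 9).
So the only cell in row 6 that can hold 9 is R6C4.
That is column 4.

4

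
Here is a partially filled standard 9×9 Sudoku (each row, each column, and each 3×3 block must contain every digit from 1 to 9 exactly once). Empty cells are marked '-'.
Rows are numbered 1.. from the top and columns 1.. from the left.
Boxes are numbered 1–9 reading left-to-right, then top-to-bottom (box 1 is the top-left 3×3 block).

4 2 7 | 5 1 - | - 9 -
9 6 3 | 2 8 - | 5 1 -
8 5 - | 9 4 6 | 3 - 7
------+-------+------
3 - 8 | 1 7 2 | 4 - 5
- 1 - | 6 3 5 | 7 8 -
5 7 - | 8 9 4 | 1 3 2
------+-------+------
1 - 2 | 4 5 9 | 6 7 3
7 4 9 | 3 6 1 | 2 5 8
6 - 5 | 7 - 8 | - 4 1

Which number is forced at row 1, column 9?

Row 1 already contains {1, 2, 4, 5, 7, 9}.
Column 9 already contains {1, 2, 3, 5, 7, 8}.
Its 3×3 block (box 3) already contains {1, 3, 5, 7, 9}.
The only value from 1–9 not eliminated is 6, so row 1, column 9 = 6.

6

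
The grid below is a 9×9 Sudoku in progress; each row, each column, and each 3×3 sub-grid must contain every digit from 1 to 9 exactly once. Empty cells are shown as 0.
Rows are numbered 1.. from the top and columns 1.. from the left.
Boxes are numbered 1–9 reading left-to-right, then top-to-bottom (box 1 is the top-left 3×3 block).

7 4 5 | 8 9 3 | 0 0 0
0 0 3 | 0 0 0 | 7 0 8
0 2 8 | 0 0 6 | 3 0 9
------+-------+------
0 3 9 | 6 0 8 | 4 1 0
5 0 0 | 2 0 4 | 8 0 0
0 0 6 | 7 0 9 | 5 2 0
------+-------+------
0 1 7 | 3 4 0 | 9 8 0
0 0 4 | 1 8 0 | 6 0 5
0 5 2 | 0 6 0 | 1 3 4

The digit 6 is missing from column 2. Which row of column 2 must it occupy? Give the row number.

Consider where 6 can go in column 2.
row 5, column 2 is out (box 4 already has a 6).
row 6, column 2 is out (row 6 already has a 6).
row 8, column 2 is out (row 8 already has a 6).
So the only cell in column 2 that can hold 6 is row 2, column 2.
That is row 2.

2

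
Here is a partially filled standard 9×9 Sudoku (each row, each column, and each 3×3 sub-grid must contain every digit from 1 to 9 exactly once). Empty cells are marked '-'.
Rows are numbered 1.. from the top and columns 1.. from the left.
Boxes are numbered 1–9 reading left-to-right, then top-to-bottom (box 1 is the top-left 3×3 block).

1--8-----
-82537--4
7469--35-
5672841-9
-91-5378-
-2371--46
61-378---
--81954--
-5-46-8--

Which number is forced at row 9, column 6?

2

Row 9 already contains {4, 5, 6, 8}.
Column 6 already contains {3, 4, 5, 7, 8}.
Its 3×3 block (box 8) already contains {1, 3, 4, 5, 6, 7, 8, 9}.
The only value from 1–9 not eliminated is 2, so row 9, column 6 = 2.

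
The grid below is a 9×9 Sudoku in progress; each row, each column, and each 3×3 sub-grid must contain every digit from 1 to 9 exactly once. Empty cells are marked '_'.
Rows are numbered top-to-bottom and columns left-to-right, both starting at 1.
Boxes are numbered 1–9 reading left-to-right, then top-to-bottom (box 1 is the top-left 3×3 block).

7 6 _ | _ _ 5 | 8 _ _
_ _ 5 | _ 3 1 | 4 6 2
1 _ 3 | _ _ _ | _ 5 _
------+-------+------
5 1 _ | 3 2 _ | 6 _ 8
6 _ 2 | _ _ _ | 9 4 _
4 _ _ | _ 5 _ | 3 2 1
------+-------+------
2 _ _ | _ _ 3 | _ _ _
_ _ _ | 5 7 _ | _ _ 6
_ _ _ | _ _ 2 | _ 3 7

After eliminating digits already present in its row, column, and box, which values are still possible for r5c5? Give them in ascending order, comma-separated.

Row 5 already contains {2, 4, 6, 9}.
Column 5 already contains {2, 3, 5, 7}.
Its 3×3 block (box 5) already contains {2, 3, 5}.
Removing those from 1–9 leaves {1, 8} as the candidates for r5c5.

1,8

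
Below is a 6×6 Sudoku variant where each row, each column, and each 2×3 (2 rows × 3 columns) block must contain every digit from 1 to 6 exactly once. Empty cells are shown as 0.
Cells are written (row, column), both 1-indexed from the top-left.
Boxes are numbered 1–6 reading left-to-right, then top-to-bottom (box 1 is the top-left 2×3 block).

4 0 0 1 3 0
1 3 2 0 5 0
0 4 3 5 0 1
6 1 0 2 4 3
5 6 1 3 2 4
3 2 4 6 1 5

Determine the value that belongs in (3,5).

6

Row 3 already contains {1, 3, 4, 5}.
Column 5 already contains {1, 2, 3, 4, 5}.
Its 2×3 block (box 4) already contains {1, 2, 3, 4, 5}.
The only value from 1–6 not eliminated is 6, so (3,5) = 6.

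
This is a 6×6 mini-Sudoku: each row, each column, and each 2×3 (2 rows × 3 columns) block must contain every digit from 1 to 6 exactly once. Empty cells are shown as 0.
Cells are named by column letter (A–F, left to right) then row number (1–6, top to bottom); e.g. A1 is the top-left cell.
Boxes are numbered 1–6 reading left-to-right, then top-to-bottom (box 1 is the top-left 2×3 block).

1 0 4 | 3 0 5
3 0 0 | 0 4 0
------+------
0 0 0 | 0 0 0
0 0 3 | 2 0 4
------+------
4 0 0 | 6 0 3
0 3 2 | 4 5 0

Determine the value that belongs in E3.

3

Cell E3 itself could take any of {1, 3, 6} by direct elimination.
Consider where 3 can go in box 4.
D3 is out (column D already has a 3).
F3 is out (column F already has a 3).
E4 is out (row 4 already has a 3).
So the only cell in box 4 that can hold 3 is E3.
Therefore E3 = 3.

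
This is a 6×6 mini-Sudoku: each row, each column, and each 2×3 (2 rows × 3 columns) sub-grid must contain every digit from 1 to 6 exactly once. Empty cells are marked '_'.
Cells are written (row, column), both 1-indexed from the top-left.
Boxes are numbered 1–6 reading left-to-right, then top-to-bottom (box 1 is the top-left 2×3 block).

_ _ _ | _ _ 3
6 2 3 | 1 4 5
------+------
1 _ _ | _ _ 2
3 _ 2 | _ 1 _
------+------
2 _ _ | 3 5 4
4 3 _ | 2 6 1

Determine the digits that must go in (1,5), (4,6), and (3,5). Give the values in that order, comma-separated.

For (1,5):
  Row 1 already contains {3}.
  Column 5 already contains {1, 4, 5, 6}.
  Its 2×3 block (box 2) already contains {1, 3, 4, 5}.
  The only value from 1–6 not eliminated is 2, so (1,5) = 2.
For (4,6):
  Row 4 already contains {1, 2, 3}.
  Column 6 already contains {1, 2, 3, 4, 5}.
  Its 2×3 block (box 4) already contains {1, 2}.
  The only value from 1–6 not eliminated is 6, so (4,6) = 6.
For (3,5):
  Row 3 already contains {1, 2}.
  Column 5 already contains {1, 4, 5, 6}.
  Its 2×3 block (box 4) already contains {1, 2}.
  The only value from 1–6 not eliminated is 3, so (3,5) = 3.

2,6,3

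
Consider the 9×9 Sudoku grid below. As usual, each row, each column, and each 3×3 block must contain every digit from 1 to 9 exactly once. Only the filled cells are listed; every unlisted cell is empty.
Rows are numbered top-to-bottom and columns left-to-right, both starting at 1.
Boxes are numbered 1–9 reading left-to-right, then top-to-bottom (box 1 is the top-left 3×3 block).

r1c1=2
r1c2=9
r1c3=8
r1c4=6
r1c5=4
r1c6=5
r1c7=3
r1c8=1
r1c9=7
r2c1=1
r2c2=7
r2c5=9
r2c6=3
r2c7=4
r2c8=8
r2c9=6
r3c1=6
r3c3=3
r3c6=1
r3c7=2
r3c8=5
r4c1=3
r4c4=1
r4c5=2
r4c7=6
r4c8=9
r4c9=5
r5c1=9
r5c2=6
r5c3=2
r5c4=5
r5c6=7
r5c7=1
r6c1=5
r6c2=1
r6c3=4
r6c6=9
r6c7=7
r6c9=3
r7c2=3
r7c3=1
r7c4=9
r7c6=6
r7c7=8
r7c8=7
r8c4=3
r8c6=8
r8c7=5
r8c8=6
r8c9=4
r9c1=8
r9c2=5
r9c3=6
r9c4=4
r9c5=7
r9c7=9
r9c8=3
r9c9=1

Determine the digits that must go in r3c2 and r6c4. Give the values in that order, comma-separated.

For r3c2:
  Row 3 already contains {1, 2, 3, 5, 6}.
  Column 2 already contains {1, 3, 5, 6, 7, 9}.
  Its 3×3 block (box 1) already contains {1, 2, 3, 6, 7, 8, 9}.
  The only value from 1–9 not eliminated is 4, so r3c2 = 4.
For r6c4:
  Row 6 already contains {1, 3, 4, 5, 7, 9}.
  Column 4 already contains {1, 3, 4, 5, 6, 9}.
  Its 3×3 block (box 5) already contains {1, 2, 5, 7, 9}.
  The only value from 1–9 not eliminated is 8, so r6c4 = 8.

4,8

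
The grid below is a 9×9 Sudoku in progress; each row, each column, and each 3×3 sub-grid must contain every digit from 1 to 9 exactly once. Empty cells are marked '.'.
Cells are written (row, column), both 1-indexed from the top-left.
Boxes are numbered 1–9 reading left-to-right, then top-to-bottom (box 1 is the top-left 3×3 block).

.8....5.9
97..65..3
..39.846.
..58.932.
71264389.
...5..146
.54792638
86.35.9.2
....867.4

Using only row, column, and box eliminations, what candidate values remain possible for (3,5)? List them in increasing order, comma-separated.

1,2,7

Row 3 already contains {3, 4, 6, 8, 9}.
Column 5 already contains {4, 5, 6, 8, 9}.
Its 3×3 block (box 2) already contains {5, 6, 8, 9}.
Removing those from 1–9 leaves {1, 2, 7} as the candidates for (3,5).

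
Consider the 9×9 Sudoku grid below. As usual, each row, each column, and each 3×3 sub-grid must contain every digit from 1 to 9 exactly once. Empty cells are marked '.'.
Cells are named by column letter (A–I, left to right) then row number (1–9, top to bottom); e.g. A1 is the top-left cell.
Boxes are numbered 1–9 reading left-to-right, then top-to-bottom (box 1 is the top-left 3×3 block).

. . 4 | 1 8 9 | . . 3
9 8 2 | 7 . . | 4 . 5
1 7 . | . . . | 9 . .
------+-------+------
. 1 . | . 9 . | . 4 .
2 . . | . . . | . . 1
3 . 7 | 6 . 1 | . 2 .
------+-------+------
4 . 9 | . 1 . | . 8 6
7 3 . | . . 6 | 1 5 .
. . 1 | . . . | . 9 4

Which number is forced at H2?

Cell H2 itself could take any of {1, 6} by direct elimination.
Consider where 1 can go in column H.
H1 is out (row 1 already has a 1).
H3 is out (row 3 already has a 1).
H5 is out (row 5 already has a 1).
So the only cell in column H that can hold 1 is H2.
Therefore H2 = 1.

1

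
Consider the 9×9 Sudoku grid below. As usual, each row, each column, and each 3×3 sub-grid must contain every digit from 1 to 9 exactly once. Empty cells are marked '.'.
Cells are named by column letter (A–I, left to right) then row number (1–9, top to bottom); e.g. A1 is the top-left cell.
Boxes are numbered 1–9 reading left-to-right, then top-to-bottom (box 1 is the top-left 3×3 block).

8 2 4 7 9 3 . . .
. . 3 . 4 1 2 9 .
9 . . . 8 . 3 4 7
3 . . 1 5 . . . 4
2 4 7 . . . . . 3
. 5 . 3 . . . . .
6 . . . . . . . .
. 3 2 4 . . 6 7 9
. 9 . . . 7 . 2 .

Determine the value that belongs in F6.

4

Cell F6 itself could take any of {2, 4, 6, 8, 9} by direct elimination.
Consider where 4 can go in row 6.
A6 is out (box 4 already has a 4). C6 is out (column C already has a 4). E6 is out (column E already has a 4). G6 is out (box 6 already has a 4). The remaining empty cells in row 6 are similarly blocked.
So the only cell in row 6 that can hold 4 is F6.
Therefore F6 = 4.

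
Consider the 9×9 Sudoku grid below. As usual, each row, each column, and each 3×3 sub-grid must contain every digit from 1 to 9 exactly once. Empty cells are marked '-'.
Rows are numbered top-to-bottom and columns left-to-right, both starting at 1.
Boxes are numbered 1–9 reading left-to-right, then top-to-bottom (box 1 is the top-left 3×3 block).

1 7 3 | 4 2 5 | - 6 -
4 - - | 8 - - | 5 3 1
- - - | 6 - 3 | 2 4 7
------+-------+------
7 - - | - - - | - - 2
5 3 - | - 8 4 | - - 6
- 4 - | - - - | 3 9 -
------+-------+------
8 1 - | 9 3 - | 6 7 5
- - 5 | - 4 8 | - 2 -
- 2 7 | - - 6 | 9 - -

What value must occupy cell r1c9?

9

Cell r1c9 itself could take any of {8, 9} by direct elimination.
Consider where 9 can go in column 9.
r6c9 is out (row 6 already has a 9).
r8c9 is out (box 9 already has a 9).
r9c9 is out (row 9 already has a 9).
So the only cell in column 9 that can hold 9 is r1c9.
Therefore r1c9 = 9.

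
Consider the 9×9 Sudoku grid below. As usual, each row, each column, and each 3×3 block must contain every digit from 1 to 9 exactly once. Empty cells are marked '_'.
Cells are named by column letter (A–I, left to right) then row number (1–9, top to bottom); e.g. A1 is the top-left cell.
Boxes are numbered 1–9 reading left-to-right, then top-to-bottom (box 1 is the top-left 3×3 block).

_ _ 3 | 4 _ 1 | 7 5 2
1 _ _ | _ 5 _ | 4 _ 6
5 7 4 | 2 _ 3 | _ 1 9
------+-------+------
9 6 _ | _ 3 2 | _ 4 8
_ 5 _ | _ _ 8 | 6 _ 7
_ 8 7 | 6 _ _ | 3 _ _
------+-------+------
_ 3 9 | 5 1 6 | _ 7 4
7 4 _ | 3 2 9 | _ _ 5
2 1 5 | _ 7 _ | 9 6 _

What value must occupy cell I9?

3

Row 9 already contains {1, 2, 5, 6, 7, 9}.
Column I already contains {2, 4, 5, 6, 7, 8, 9}.
Its 3×3 block (box 9) already contains {4, 5, 6, 7, 9}.
The only value from 1–9 not eliminated is 3, so I9 = 3.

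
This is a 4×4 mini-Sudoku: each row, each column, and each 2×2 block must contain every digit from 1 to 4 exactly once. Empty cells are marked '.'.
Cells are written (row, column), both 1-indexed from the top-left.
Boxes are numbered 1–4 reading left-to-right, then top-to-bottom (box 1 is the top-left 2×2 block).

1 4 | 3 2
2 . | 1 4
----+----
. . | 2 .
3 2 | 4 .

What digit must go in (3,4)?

3

Cell (3,4) itself could take any of {1, 3} by direct elimination.
Consider where 3 can go in box 4.
(4,4) is out (row 4 already has a 3).
So the only cell in box 4 that can hold 3 is (3,4).
Therefore (3,4) = 3.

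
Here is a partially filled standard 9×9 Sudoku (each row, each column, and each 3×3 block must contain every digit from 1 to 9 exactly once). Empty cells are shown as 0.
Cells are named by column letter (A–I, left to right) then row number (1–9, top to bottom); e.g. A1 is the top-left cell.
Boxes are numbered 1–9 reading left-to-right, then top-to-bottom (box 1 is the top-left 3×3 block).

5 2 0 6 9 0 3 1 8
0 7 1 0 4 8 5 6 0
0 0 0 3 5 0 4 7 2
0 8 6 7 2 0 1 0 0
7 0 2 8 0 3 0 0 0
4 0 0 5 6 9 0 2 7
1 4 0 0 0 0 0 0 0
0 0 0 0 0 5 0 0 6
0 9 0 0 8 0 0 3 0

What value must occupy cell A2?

3

Cell A2 itself could take any of {3, 9} by direct elimination.
Consider where 3 can go in box 1.
C1 is out (row 1 already has a 3).
A3 is out (row 3 already has a 3).
B3 is out (row 3 already has a 3).
C3 is out (row 3 already has a 3).
So the only cell in box 1 that can hold 3 is A2.
Therefore A2 = 3.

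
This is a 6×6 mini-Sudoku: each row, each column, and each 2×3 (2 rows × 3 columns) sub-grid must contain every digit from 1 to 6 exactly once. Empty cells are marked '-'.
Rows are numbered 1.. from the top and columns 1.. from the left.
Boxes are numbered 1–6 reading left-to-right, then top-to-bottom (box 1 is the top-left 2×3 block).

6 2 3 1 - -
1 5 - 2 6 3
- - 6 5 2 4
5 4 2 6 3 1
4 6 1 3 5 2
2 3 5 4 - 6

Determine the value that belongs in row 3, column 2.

1

Row 3 already contains {2, 4, 5, 6}.
Column 2 already contains {2, 3, 4, 5, 6}.
Its 2×3 block (box 3) already contains {2, 4, 5, 6}.
The only value from 1–6 not eliminated is 1, so row 3, column 2 = 1.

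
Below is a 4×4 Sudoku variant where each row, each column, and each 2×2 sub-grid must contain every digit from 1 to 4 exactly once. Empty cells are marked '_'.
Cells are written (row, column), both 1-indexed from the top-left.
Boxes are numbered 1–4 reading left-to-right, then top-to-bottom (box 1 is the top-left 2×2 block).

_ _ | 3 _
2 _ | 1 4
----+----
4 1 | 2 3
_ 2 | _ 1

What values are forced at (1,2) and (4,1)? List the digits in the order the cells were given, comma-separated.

4,3

For (1,2):
  Row 1 already contains {3}.
  Column 2 already contains {1, 2}.
  Its 2×2 block (box 1) already contains {2}.
  The only value from 1–4 not eliminated is 4, so (1,2) = 4.
For (4,1):
  Row 4 already contains {1, 2}.
  Column 1 already contains {2, 4}.
  Its 2×2 block (box 3) already contains {1, 2, 4}.
  The only value from 1–4 not eliminated is 3, so (4,1) = 3.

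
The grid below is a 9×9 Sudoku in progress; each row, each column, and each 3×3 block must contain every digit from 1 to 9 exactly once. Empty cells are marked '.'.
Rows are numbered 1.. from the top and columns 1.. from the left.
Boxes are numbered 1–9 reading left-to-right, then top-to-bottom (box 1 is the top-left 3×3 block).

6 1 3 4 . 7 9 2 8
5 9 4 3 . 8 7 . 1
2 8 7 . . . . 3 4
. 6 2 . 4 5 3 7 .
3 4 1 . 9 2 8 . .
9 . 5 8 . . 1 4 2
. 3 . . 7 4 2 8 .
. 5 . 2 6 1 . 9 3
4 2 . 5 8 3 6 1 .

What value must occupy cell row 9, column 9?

Row 9 already contains {1, 2, 3, 4, 5, 6, 8}.
Column 9 already contains {1, 2, 3, 4, 8}.
Its 3×3 block (box 9) already contains {1, 2, 3, 6, 8, 9}.
The only value from 1–9 not eliminated is 7, so row 9, column 9 = 7.

7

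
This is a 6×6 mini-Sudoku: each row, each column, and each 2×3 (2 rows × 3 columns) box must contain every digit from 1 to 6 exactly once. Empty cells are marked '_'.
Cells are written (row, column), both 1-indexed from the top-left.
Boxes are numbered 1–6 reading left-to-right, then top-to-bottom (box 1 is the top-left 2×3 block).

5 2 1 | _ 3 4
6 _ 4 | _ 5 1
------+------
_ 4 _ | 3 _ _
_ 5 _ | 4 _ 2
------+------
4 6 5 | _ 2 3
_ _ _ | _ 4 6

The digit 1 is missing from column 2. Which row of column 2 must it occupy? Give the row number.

Consider where 1 can go in column 2.
(2,2) is out (row 2 already has a 1).
So the only cell in column 2 that can hold 1 is (6,2).
That is row 6.

6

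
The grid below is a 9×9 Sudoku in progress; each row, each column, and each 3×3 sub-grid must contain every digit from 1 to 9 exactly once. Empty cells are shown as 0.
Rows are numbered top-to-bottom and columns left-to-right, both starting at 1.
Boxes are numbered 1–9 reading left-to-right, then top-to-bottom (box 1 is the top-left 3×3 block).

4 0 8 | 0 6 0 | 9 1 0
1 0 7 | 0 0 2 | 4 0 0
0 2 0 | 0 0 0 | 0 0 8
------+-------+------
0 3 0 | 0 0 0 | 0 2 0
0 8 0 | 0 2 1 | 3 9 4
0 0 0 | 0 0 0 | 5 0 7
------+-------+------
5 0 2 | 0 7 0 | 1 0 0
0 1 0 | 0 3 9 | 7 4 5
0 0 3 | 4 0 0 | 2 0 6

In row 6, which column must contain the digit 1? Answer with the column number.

3

Consider where 1 can go in row 6.
R6C1 is out (column 1 already has a 1). R6C2 is out (column 2 already has a 1). R6C4 is out (box 5 already has a 1). R6C5 is out (box 5 already has a 1). The remaining empty cells in row 6 are similarly blocked.
So the only cell in row 6 that can hold 1 is R6C3.
That is column 3.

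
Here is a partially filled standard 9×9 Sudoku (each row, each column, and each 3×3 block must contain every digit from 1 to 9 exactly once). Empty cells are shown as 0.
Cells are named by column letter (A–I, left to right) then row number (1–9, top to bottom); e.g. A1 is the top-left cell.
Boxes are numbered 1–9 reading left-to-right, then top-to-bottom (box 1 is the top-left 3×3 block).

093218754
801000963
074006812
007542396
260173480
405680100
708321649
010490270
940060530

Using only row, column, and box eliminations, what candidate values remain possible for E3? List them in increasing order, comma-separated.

Row 3 already contains {1, 2, 4, 6, 7, 8}.
Column E already contains {1, 2, 4, 6, 7, 8, 9}.
Its 3×3 block (box 2) already contains {1, 2, 6, 8}.
Removing those from 1–9 leaves {3, 5} as the candidates for E3.

3,5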